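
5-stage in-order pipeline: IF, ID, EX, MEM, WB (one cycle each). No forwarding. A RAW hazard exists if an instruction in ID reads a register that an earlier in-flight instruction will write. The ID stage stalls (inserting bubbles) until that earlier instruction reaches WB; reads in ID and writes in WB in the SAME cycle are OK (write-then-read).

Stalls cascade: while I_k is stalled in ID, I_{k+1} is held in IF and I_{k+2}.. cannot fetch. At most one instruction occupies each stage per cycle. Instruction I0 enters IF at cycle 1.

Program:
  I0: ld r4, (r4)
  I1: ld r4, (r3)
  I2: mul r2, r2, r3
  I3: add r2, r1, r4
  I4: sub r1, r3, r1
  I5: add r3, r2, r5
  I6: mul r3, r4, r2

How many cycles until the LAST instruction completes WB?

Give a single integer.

I0 ld r4 <- r4: IF@1 ID@2 stall=0 (-) EX@3 MEM@4 WB@5
I1 ld r4 <- r3: IF@2 ID@3 stall=0 (-) EX@4 MEM@5 WB@6
I2 mul r2 <- r2,r3: IF@3 ID@4 stall=0 (-) EX@5 MEM@6 WB@7
I3 add r2 <- r1,r4: IF@4 ID@5 stall=1 (RAW on I1.r4 (WB@6)) EX@7 MEM@8 WB@9
I4 sub r1 <- r3,r1: IF@5 ID@7 stall=0 (-) EX@8 MEM@9 WB@10
I5 add r3 <- r2,r5: IF@7 ID@8 stall=1 (RAW on I3.r2 (WB@9)) EX@10 MEM@11 WB@12
I6 mul r3 <- r4,r2: IF@8 ID@10 stall=0 (-) EX@11 MEM@12 WB@13

Answer: 13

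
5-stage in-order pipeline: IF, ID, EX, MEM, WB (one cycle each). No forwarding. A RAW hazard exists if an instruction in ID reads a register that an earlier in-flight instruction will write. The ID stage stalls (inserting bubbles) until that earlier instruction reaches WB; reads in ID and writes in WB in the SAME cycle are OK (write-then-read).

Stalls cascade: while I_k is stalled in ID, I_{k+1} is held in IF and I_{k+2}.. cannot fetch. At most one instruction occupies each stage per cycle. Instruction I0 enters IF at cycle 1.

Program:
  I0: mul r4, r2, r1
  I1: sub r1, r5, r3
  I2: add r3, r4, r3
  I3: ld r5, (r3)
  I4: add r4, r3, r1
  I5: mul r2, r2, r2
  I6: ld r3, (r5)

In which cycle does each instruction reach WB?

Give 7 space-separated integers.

Answer: 5 6 8 11 12 13 14

Derivation:
I0 mul r4 <- r2,r1: IF@1 ID@2 stall=0 (-) EX@3 MEM@4 WB@5
I1 sub r1 <- r5,r3: IF@2 ID@3 stall=0 (-) EX@4 MEM@5 WB@6
I2 add r3 <- r4,r3: IF@3 ID@4 stall=1 (RAW on I0.r4 (WB@5)) EX@6 MEM@7 WB@8
I3 ld r5 <- r3: IF@4 ID@6 stall=2 (RAW on I2.r3 (WB@8)) EX@9 MEM@10 WB@11
I4 add r4 <- r3,r1: IF@6 ID@9 stall=0 (-) EX@10 MEM@11 WB@12
I5 mul r2 <- r2,r2: IF@9 ID@10 stall=0 (-) EX@11 MEM@12 WB@13
I6 ld r3 <- r5: IF@10 ID@11 stall=0 (-) EX@12 MEM@13 WB@14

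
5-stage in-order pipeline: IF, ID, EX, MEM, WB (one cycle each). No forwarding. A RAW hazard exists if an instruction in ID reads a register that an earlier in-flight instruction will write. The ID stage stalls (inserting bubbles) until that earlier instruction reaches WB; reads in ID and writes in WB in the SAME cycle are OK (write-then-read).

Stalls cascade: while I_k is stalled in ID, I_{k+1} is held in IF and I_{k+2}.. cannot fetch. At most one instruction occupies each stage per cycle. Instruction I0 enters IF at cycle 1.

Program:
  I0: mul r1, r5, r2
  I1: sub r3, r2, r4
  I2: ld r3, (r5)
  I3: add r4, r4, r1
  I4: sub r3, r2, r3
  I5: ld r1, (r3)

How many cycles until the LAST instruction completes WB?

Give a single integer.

Answer: 13

Derivation:
I0 mul r1 <- r5,r2: IF@1 ID@2 stall=0 (-) EX@3 MEM@4 WB@5
I1 sub r3 <- r2,r4: IF@2 ID@3 stall=0 (-) EX@4 MEM@5 WB@6
I2 ld r3 <- r5: IF@3 ID@4 stall=0 (-) EX@5 MEM@6 WB@7
I3 add r4 <- r4,r1: IF@4 ID@5 stall=0 (-) EX@6 MEM@7 WB@8
I4 sub r3 <- r2,r3: IF@5 ID@6 stall=1 (RAW on I2.r3 (WB@7)) EX@8 MEM@9 WB@10
I5 ld r1 <- r3: IF@6 ID@8 stall=2 (RAW on I4.r3 (WB@10)) EX@11 MEM@12 WB@13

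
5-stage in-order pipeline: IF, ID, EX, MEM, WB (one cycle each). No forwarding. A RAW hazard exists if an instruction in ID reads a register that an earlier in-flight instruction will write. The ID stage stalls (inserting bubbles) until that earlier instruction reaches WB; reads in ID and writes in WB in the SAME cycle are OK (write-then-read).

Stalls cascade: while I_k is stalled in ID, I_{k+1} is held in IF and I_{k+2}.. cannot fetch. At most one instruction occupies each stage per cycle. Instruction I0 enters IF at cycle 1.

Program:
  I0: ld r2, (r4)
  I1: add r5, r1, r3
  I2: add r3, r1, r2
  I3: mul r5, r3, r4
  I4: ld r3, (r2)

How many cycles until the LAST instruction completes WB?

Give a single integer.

I0 ld r2 <- r4: IF@1 ID@2 stall=0 (-) EX@3 MEM@4 WB@5
I1 add r5 <- r1,r3: IF@2 ID@3 stall=0 (-) EX@4 MEM@5 WB@6
I2 add r3 <- r1,r2: IF@3 ID@4 stall=1 (RAW on I0.r2 (WB@5)) EX@6 MEM@7 WB@8
I3 mul r5 <- r3,r4: IF@4 ID@6 stall=2 (RAW on I2.r3 (WB@8)) EX@9 MEM@10 WB@11
I4 ld r3 <- r2: IF@6 ID@9 stall=0 (-) EX@10 MEM@11 WB@12

Answer: 12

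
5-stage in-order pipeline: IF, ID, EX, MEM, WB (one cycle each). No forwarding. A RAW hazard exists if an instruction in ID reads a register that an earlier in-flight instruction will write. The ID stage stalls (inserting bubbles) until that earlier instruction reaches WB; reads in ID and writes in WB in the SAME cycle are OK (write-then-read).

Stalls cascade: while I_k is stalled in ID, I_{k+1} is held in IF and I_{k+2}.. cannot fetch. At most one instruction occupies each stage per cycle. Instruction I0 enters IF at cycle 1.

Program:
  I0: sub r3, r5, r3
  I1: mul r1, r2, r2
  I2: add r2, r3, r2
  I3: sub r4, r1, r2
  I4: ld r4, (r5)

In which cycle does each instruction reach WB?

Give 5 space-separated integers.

Answer: 5 6 8 11 12

Derivation:
I0 sub r3 <- r5,r3: IF@1 ID@2 stall=0 (-) EX@3 MEM@4 WB@5
I1 mul r1 <- r2,r2: IF@2 ID@3 stall=0 (-) EX@4 MEM@5 WB@6
I2 add r2 <- r3,r2: IF@3 ID@4 stall=1 (RAW on I0.r3 (WB@5)) EX@6 MEM@7 WB@8
I3 sub r4 <- r1,r2: IF@4 ID@6 stall=2 (RAW on I2.r2 (WB@8)) EX@9 MEM@10 WB@11
I4 ld r4 <- r5: IF@6 ID@9 stall=0 (-) EX@10 MEM@11 WB@12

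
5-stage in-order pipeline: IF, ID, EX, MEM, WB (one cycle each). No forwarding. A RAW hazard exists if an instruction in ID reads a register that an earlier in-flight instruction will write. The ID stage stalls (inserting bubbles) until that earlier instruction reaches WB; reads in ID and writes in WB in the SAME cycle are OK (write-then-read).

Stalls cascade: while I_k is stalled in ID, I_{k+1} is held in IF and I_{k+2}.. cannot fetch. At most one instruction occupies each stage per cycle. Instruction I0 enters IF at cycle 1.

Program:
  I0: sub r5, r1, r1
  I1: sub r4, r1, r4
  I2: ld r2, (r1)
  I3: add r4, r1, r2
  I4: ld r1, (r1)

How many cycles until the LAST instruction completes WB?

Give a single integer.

I0 sub r5 <- r1,r1: IF@1 ID@2 stall=0 (-) EX@3 MEM@4 WB@5
I1 sub r4 <- r1,r4: IF@2 ID@3 stall=0 (-) EX@4 MEM@5 WB@6
I2 ld r2 <- r1: IF@3 ID@4 stall=0 (-) EX@5 MEM@6 WB@7
I3 add r4 <- r1,r2: IF@4 ID@5 stall=2 (RAW on I2.r2 (WB@7)) EX@8 MEM@9 WB@10
I4 ld r1 <- r1: IF@5 ID@8 stall=0 (-) EX@9 MEM@10 WB@11

Answer: 11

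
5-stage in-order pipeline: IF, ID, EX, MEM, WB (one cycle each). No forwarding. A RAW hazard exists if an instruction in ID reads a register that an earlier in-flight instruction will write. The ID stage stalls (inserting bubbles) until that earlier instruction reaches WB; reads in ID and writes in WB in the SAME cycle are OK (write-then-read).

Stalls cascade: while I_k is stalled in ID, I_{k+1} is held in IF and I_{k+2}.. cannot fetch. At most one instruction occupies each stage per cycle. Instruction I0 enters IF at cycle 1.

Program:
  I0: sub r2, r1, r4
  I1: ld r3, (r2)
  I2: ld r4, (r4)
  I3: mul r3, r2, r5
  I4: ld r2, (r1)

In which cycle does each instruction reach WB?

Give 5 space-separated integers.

Answer: 5 8 9 10 11

Derivation:
I0 sub r2 <- r1,r4: IF@1 ID@2 stall=0 (-) EX@3 MEM@4 WB@5
I1 ld r3 <- r2: IF@2 ID@3 stall=2 (RAW on I0.r2 (WB@5)) EX@6 MEM@7 WB@8
I2 ld r4 <- r4: IF@3 ID@6 stall=0 (-) EX@7 MEM@8 WB@9
I3 mul r3 <- r2,r5: IF@6 ID@7 stall=0 (-) EX@8 MEM@9 WB@10
I4 ld r2 <- r1: IF@7 ID@8 stall=0 (-) EX@9 MEM@10 WB@11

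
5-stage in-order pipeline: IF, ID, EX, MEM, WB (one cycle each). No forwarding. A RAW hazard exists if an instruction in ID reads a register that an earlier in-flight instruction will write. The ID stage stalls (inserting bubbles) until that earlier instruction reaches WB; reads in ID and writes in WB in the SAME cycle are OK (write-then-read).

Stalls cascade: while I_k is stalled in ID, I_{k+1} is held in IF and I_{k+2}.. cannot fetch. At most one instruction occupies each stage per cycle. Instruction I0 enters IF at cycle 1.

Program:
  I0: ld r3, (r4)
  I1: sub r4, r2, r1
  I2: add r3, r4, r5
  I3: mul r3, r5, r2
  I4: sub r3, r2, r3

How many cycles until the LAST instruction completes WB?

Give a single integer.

Answer: 13

Derivation:
I0 ld r3 <- r4: IF@1 ID@2 stall=0 (-) EX@3 MEM@4 WB@5
I1 sub r4 <- r2,r1: IF@2 ID@3 stall=0 (-) EX@4 MEM@5 WB@6
I2 add r3 <- r4,r5: IF@3 ID@4 stall=2 (RAW on I1.r4 (WB@6)) EX@7 MEM@8 WB@9
I3 mul r3 <- r5,r2: IF@4 ID@7 stall=0 (-) EX@8 MEM@9 WB@10
I4 sub r3 <- r2,r3: IF@7 ID@8 stall=2 (RAW on I3.r3 (WB@10)) EX@11 MEM@12 WB@13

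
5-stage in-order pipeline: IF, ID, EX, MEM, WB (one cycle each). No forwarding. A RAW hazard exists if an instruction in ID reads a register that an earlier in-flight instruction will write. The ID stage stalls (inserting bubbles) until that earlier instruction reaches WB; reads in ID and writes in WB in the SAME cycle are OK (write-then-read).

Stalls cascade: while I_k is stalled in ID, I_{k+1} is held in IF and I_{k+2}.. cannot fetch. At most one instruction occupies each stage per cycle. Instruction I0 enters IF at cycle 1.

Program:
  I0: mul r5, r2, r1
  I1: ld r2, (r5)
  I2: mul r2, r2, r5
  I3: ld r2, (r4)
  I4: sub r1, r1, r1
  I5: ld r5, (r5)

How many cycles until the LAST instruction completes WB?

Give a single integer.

Answer: 14

Derivation:
I0 mul r5 <- r2,r1: IF@1 ID@2 stall=0 (-) EX@3 MEM@4 WB@5
I1 ld r2 <- r5: IF@2 ID@3 stall=2 (RAW on I0.r5 (WB@5)) EX@6 MEM@7 WB@8
I2 mul r2 <- r2,r5: IF@3 ID@6 stall=2 (RAW on I1.r2 (WB@8)) EX@9 MEM@10 WB@11
I3 ld r2 <- r4: IF@6 ID@9 stall=0 (-) EX@10 MEM@11 WB@12
I4 sub r1 <- r1,r1: IF@9 ID@10 stall=0 (-) EX@11 MEM@12 WB@13
I5 ld r5 <- r5: IF@10 ID@11 stall=0 (-) EX@12 MEM@13 WB@14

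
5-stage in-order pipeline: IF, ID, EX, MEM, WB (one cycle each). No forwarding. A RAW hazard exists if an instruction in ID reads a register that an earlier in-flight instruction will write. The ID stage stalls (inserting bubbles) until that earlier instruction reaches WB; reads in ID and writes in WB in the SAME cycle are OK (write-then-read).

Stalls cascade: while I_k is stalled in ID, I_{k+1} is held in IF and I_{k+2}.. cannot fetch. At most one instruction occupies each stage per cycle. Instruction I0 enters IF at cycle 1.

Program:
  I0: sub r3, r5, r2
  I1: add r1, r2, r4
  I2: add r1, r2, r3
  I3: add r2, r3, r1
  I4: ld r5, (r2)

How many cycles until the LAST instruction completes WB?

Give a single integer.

I0 sub r3 <- r5,r2: IF@1 ID@2 stall=0 (-) EX@3 MEM@4 WB@5
I1 add r1 <- r2,r4: IF@2 ID@3 stall=0 (-) EX@4 MEM@5 WB@6
I2 add r1 <- r2,r3: IF@3 ID@4 stall=1 (RAW on I0.r3 (WB@5)) EX@6 MEM@7 WB@8
I3 add r2 <- r3,r1: IF@4 ID@6 stall=2 (RAW on I2.r1 (WB@8)) EX@9 MEM@10 WB@11
I4 ld r5 <- r2: IF@6 ID@9 stall=2 (RAW on I3.r2 (WB@11)) EX@12 MEM@13 WB@14

Answer: 14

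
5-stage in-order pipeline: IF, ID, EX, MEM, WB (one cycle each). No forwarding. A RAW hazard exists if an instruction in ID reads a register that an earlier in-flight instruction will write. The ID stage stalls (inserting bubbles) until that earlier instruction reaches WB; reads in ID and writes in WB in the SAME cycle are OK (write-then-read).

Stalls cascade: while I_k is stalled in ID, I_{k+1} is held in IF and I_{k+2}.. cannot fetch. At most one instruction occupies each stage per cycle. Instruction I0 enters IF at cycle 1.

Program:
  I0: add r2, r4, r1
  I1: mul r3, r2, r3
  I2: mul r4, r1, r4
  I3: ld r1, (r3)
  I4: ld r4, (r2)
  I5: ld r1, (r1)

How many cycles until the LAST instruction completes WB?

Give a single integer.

Answer: 14

Derivation:
I0 add r2 <- r4,r1: IF@1 ID@2 stall=0 (-) EX@3 MEM@4 WB@5
I1 mul r3 <- r2,r3: IF@2 ID@3 stall=2 (RAW on I0.r2 (WB@5)) EX@6 MEM@7 WB@8
I2 mul r4 <- r1,r4: IF@3 ID@6 stall=0 (-) EX@7 MEM@8 WB@9
I3 ld r1 <- r3: IF@6 ID@7 stall=1 (RAW on I1.r3 (WB@8)) EX@9 MEM@10 WB@11
I4 ld r4 <- r2: IF@7 ID@9 stall=0 (-) EX@10 MEM@11 WB@12
I5 ld r1 <- r1: IF@9 ID@10 stall=1 (RAW on I3.r1 (WB@11)) EX@12 MEM@13 WB@14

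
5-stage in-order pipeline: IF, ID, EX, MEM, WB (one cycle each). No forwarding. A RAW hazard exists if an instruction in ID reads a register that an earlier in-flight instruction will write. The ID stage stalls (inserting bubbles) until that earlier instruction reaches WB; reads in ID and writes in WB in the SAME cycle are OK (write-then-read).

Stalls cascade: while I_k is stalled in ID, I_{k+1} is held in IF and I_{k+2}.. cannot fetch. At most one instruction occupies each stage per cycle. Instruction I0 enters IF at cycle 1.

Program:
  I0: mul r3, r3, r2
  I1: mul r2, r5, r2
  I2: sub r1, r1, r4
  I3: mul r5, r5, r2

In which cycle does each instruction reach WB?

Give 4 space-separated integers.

Answer: 5 6 7 9

Derivation:
I0 mul r3 <- r3,r2: IF@1 ID@2 stall=0 (-) EX@3 MEM@4 WB@5
I1 mul r2 <- r5,r2: IF@2 ID@3 stall=0 (-) EX@4 MEM@5 WB@6
I2 sub r1 <- r1,r4: IF@3 ID@4 stall=0 (-) EX@5 MEM@6 WB@7
I3 mul r5 <- r5,r2: IF@4 ID@5 stall=1 (RAW on I1.r2 (WB@6)) EX@7 MEM@8 WB@9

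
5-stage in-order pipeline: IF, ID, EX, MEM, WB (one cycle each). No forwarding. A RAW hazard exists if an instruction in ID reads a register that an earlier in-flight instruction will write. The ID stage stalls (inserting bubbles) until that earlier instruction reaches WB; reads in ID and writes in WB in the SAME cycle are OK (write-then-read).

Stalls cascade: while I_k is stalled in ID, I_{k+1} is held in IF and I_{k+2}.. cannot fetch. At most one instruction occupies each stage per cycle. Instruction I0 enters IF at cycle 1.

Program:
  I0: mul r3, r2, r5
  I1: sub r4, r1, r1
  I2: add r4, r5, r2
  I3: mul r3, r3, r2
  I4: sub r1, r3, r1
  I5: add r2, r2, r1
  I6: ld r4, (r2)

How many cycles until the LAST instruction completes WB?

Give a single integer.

I0 mul r3 <- r2,r5: IF@1 ID@2 stall=0 (-) EX@3 MEM@4 WB@5
I1 sub r4 <- r1,r1: IF@2 ID@3 stall=0 (-) EX@4 MEM@5 WB@6
I2 add r4 <- r5,r2: IF@3 ID@4 stall=0 (-) EX@5 MEM@6 WB@7
I3 mul r3 <- r3,r2: IF@4 ID@5 stall=0 (-) EX@6 MEM@7 WB@8
I4 sub r1 <- r3,r1: IF@5 ID@6 stall=2 (RAW on I3.r3 (WB@8)) EX@9 MEM@10 WB@11
I5 add r2 <- r2,r1: IF@6 ID@9 stall=2 (RAW on I4.r1 (WB@11)) EX@12 MEM@13 WB@14
I6 ld r4 <- r2: IF@9 ID@12 stall=2 (RAW on I5.r2 (WB@14)) EX@15 MEM@16 WB@17

Answer: 17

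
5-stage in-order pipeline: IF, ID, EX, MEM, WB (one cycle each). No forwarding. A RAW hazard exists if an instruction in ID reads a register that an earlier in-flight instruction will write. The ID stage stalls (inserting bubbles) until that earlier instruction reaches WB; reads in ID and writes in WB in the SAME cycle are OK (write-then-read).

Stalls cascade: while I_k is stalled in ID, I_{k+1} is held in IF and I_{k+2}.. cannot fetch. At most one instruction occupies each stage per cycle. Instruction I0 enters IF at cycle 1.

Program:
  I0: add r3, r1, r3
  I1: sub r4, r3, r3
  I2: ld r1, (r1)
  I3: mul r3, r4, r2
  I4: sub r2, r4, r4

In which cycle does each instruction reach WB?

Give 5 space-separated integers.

I0 add r3 <- r1,r3: IF@1 ID@2 stall=0 (-) EX@3 MEM@4 WB@5
I1 sub r4 <- r3,r3: IF@2 ID@3 stall=2 (RAW on I0.r3 (WB@5)) EX@6 MEM@7 WB@8
I2 ld r1 <- r1: IF@3 ID@6 stall=0 (-) EX@7 MEM@8 WB@9
I3 mul r3 <- r4,r2: IF@6 ID@7 stall=1 (RAW on I1.r4 (WB@8)) EX@9 MEM@10 WB@11
I4 sub r2 <- r4,r4: IF@7 ID@9 stall=0 (-) EX@10 MEM@11 WB@12

Answer: 5 8 9 11 12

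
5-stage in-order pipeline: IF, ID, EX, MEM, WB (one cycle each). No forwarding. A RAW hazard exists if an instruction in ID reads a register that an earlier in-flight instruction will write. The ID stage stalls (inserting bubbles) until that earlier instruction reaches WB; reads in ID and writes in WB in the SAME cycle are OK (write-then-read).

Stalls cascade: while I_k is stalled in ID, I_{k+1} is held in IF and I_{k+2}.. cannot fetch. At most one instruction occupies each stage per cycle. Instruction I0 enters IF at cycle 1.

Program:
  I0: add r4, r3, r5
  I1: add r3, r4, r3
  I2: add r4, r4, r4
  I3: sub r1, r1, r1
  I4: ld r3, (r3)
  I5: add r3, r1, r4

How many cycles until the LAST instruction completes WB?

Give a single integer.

Answer: 13

Derivation:
I0 add r4 <- r3,r5: IF@1 ID@2 stall=0 (-) EX@3 MEM@4 WB@5
I1 add r3 <- r4,r3: IF@2 ID@3 stall=2 (RAW on I0.r4 (WB@5)) EX@6 MEM@7 WB@8
I2 add r4 <- r4,r4: IF@3 ID@6 stall=0 (-) EX@7 MEM@8 WB@9
I3 sub r1 <- r1,r1: IF@6 ID@7 stall=0 (-) EX@8 MEM@9 WB@10
I4 ld r3 <- r3: IF@7 ID@8 stall=0 (-) EX@9 MEM@10 WB@11
I5 add r3 <- r1,r4: IF@8 ID@9 stall=1 (RAW on I3.r1 (WB@10)) EX@11 MEM@12 WB@13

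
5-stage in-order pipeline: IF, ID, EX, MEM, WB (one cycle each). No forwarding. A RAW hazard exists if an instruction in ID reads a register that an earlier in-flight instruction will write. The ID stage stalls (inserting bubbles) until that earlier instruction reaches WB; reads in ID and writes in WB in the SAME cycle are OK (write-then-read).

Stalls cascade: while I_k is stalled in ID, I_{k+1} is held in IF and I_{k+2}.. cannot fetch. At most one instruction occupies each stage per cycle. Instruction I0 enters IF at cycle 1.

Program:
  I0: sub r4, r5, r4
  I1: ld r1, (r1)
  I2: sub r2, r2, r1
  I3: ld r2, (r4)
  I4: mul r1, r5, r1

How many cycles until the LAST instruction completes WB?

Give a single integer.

Answer: 11

Derivation:
I0 sub r4 <- r5,r4: IF@1 ID@2 stall=0 (-) EX@3 MEM@4 WB@5
I1 ld r1 <- r1: IF@2 ID@3 stall=0 (-) EX@4 MEM@5 WB@6
I2 sub r2 <- r2,r1: IF@3 ID@4 stall=2 (RAW on I1.r1 (WB@6)) EX@7 MEM@8 WB@9
I3 ld r2 <- r4: IF@4 ID@7 stall=0 (-) EX@8 MEM@9 WB@10
I4 mul r1 <- r5,r1: IF@7 ID@8 stall=0 (-) EX@9 MEM@10 WB@11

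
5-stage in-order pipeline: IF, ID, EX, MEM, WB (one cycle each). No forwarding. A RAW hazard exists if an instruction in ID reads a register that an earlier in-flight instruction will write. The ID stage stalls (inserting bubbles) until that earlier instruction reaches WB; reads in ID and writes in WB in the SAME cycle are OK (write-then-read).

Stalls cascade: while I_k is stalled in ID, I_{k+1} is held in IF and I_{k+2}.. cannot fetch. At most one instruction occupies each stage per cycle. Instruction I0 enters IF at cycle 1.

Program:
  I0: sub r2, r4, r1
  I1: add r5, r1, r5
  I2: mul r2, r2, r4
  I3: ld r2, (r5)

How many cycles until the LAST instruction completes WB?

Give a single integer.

Answer: 9

Derivation:
I0 sub r2 <- r4,r1: IF@1 ID@2 stall=0 (-) EX@3 MEM@4 WB@5
I1 add r5 <- r1,r5: IF@2 ID@3 stall=0 (-) EX@4 MEM@5 WB@6
I2 mul r2 <- r2,r4: IF@3 ID@4 stall=1 (RAW on I0.r2 (WB@5)) EX@6 MEM@7 WB@8
I3 ld r2 <- r5: IF@4 ID@6 stall=0 (-) EX@7 MEM@8 WB@9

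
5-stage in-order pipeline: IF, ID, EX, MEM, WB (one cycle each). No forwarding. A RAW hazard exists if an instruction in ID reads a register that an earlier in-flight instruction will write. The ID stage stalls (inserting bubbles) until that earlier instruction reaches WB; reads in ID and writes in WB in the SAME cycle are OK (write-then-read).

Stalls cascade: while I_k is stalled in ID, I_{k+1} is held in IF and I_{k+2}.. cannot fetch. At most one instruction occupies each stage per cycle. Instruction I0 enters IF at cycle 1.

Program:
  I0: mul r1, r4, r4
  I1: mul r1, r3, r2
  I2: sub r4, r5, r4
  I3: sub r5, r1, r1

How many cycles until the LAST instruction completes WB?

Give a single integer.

Answer: 9

Derivation:
I0 mul r1 <- r4,r4: IF@1 ID@2 stall=0 (-) EX@3 MEM@4 WB@5
I1 mul r1 <- r3,r2: IF@2 ID@3 stall=0 (-) EX@4 MEM@5 WB@6
I2 sub r4 <- r5,r4: IF@3 ID@4 stall=0 (-) EX@5 MEM@6 WB@7
I3 sub r5 <- r1,r1: IF@4 ID@5 stall=1 (RAW on I1.r1 (WB@6)) EX@7 MEM@8 WB@9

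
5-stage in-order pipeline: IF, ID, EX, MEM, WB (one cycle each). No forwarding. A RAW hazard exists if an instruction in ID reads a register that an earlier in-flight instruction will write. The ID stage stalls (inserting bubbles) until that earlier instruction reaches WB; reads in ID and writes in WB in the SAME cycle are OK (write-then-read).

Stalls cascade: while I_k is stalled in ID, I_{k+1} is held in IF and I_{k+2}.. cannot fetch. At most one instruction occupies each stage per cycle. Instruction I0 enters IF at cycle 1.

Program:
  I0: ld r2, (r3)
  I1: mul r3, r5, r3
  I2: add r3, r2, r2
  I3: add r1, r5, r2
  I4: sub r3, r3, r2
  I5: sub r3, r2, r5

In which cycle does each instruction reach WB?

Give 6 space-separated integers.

Answer: 5 6 8 9 11 12

Derivation:
I0 ld r2 <- r3: IF@1 ID@2 stall=0 (-) EX@3 MEM@4 WB@5
I1 mul r3 <- r5,r3: IF@2 ID@3 stall=0 (-) EX@4 MEM@5 WB@6
I2 add r3 <- r2,r2: IF@3 ID@4 stall=1 (RAW on I0.r2 (WB@5)) EX@6 MEM@7 WB@8
I3 add r1 <- r5,r2: IF@4 ID@6 stall=0 (-) EX@7 MEM@8 WB@9
I4 sub r3 <- r3,r2: IF@6 ID@7 stall=1 (RAW on I2.r3 (WB@8)) EX@9 MEM@10 WB@11
I5 sub r3 <- r2,r5: IF@7 ID@9 stall=0 (-) EX@10 MEM@11 WB@12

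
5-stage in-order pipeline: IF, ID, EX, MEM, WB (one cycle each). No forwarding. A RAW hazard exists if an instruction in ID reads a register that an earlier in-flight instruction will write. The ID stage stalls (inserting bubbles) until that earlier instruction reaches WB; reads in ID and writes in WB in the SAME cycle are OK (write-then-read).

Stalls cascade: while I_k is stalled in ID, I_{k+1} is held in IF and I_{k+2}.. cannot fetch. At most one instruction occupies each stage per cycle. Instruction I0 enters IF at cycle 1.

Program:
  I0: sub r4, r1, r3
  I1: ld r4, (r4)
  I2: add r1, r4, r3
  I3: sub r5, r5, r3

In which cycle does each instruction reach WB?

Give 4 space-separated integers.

Answer: 5 8 11 12

Derivation:
I0 sub r4 <- r1,r3: IF@1 ID@2 stall=0 (-) EX@3 MEM@4 WB@5
I1 ld r4 <- r4: IF@2 ID@3 stall=2 (RAW on I0.r4 (WB@5)) EX@6 MEM@7 WB@8
I2 add r1 <- r4,r3: IF@3 ID@6 stall=2 (RAW on I1.r4 (WB@8)) EX@9 MEM@10 WB@11
I3 sub r5 <- r5,r3: IF@6 ID@9 stall=0 (-) EX@10 MEM@11 WB@12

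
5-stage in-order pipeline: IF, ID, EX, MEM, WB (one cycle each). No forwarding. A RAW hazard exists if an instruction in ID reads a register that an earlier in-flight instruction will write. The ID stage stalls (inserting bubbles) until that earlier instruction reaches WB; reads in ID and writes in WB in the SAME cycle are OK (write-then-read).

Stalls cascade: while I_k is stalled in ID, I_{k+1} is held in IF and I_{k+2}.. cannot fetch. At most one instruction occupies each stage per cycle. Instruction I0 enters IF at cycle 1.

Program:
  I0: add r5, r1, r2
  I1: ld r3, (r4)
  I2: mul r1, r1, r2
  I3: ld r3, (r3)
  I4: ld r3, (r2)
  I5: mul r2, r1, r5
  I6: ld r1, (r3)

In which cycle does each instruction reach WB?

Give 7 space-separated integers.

Answer: 5 6 7 9 10 11 13

Derivation:
I0 add r5 <- r1,r2: IF@1 ID@2 stall=0 (-) EX@3 MEM@4 WB@5
I1 ld r3 <- r4: IF@2 ID@3 stall=0 (-) EX@4 MEM@5 WB@6
I2 mul r1 <- r1,r2: IF@3 ID@4 stall=0 (-) EX@5 MEM@6 WB@7
I3 ld r3 <- r3: IF@4 ID@5 stall=1 (RAW on I1.r3 (WB@6)) EX@7 MEM@8 WB@9
I4 ld r3 <- r2: IF@5 ID@7 stall=0 (-) EX@8 MEM@9 WB@10
I5 mul r2 <- r1,r5: IF@7 ID@8 stall=0 (-) EX@9 MEM@10 WB@11
I6 ld r1 <- r3: IF@8 ID@9 stall=1 (RAW on I4.r3 (WB@10)) EX@11 MEM@12 WB@13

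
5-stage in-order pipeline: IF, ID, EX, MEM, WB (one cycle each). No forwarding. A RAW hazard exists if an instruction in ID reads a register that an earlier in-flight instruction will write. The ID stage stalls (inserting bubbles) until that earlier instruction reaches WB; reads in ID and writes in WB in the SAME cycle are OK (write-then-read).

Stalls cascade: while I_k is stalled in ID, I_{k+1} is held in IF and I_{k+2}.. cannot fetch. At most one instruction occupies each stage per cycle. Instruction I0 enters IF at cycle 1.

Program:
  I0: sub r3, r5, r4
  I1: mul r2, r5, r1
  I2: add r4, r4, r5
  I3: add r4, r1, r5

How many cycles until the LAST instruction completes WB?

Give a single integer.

Answer: 8

Derivation:
I0 sub r3 <- r5,r4: IF@1 ID@2 stall=0 (-) EX@3 MEM@4 WB@5
I1 mul r2 <- r5,r1: IF@2 ID@3 stall=0 (-) EX@4 MEM@5 WB@6
I2 add r4 <- r4,r5: IF@3 ID@4 stall=0 (-) EX@5 MEM@6 WB@7
I3 add r4 <- r1,r5: IF@4 ID@5 stall=0 (-) EX@6 MEM@7 WB@8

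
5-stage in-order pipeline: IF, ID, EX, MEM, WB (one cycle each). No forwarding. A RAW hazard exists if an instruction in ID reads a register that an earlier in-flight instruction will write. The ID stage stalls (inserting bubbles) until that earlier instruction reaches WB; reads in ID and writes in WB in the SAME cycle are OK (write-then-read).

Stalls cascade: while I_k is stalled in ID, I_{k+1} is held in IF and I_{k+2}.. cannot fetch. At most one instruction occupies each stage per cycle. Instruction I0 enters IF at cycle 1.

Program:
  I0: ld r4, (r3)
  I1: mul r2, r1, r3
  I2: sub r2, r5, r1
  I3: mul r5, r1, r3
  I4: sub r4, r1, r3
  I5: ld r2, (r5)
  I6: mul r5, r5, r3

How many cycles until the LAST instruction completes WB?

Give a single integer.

I0 ld r4 <- r3: IF@1 ID@2 stall=0 (-) EX@3 MEM@4 WB@5
I1 mul r2 <- r1,r3: IF@2 ID@3 stall=0 (-) EX@4 MEM@5 WB@6
I2 sub r2 <- r5,r1: IF@3 ID@4 stall=0 (-) EX@5 MEM@6 WB@7
I3 mul r5 <- r1,r3: IF@4 ID@5 stall=0 (-) EX@6 MEM@7 WB@8
I4 sub r4 <- r1,r3: IF@5 ID@6 stall=0 (-) EX@7 MEM@8 WB@9
I5 ld r2 <- r5: IF@6 ID@7 stall=1 (RAW on I3.r5 (WB@8)) EX@9 MEM@10 WB@11
I6 mul r5 <- r5,r3: IF@7 ID@9 stall=0 (-) EX@10 MEM@11 WB@12

Answer: 12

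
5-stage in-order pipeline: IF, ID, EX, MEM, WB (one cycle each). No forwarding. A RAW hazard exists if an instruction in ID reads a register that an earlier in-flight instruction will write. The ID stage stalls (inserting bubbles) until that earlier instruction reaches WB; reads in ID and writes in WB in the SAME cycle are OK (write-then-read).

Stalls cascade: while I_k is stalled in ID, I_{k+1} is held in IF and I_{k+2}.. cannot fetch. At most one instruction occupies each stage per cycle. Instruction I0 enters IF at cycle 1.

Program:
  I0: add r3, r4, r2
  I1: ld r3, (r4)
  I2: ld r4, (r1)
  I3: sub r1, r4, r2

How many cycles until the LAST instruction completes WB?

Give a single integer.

I0 add r3 <- r4,r2: IF@1 ID@2 stall=0 (-) EX@3 MEM@4 WB@5
I1 ld r3 <- r4: IF@2 ID@3 stall=0 (-) EX@4 MEM@5 WB@6
I2 ld r4 <- r1: IF@3 ID@4 stall=0 (-) EX@5 MEM@6 WB@7
I3 sub r1 <- r4,r2: IF@4 ID@5 stall=2 (RAW on I2.r4 (WB@7)) EX@8 MEM@9 WB@10

Answer: 10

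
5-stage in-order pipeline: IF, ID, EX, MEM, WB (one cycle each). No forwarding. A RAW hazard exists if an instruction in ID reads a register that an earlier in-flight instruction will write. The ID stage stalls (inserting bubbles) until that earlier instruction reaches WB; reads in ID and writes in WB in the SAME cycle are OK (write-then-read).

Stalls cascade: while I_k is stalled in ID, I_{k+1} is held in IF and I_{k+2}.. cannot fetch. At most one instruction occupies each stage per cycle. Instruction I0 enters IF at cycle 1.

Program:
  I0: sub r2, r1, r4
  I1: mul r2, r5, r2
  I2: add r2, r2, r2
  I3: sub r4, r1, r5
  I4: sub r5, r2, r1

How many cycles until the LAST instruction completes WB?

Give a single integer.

I0 sub r2 <- r1,r4: IF@1 ID@2 stall=0 (-) EX@3 MEM@4 WB@5
I1 mul r2 <- r5,r2: IF@2 ID@3 stall=2 (RAW on I0.r2 (WB@5)) EX@6 MEM@7 WB@8
I2 add r2 <- r2,r2: IF@3 ID@6 stall=2 (RAW on I1.r2 (WB@8)) EX@9 MEM@10 WB@11
I3 sub r4 <- r1,r5: IF@6 ID@9 stall=0 (-) EX@10 MEM@11 WB@12
I4 sub r5 <- r2,r1: IF@9 ID@10 stall=1 (RAW on I2.r2 (WB@11)) EX@12 MEM@13 WB@14

Answer: 14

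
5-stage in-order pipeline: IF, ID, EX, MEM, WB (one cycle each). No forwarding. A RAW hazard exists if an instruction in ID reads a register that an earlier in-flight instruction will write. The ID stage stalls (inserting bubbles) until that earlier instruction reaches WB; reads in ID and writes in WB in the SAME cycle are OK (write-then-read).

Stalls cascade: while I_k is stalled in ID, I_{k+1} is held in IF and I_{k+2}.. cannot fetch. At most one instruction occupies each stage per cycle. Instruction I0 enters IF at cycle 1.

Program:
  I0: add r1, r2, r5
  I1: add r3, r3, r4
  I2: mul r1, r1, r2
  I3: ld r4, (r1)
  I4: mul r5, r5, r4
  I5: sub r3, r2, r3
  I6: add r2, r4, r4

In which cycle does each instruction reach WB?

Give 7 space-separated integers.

Answer: 5 6 8 11 14 15 16

Derivation:
I0 add r1 <- r2,r5: IF@1 ID@2 stall=0 (-) EX@3 MEM@4 WB@5
I1 add r3 <- r3,r4: IF@2 ID@3 stall=0 (-) EX@4 MEM@5 WB@6
I2 mul r1 <- r1,r2: IF@3 ID@4 stall=1 (RAW on I0.r1 (WB@5)) EX@6 MEM@7 WB@8
I3 ld r4 <- r1: IF@4 ID@6 stall=2 (RAW on I2.r1 (WB@8)) EX@9 MEM@10 WB@11
I4 mul r5 <- r5,r4: IF@6 ID@9 stall=2 (RAW on I3.r4 (WB@11)) EX@12 MEM@13 WB@14
I5 sub r3 <- r2,r3: IF@9 ID@12 stall=0 (-) EX@13 MEM@14 WB@15
I6 add r2 <- r4,r4: IF@12 ID@13 stall=0 (-) EX@14 MEM@15 WB@16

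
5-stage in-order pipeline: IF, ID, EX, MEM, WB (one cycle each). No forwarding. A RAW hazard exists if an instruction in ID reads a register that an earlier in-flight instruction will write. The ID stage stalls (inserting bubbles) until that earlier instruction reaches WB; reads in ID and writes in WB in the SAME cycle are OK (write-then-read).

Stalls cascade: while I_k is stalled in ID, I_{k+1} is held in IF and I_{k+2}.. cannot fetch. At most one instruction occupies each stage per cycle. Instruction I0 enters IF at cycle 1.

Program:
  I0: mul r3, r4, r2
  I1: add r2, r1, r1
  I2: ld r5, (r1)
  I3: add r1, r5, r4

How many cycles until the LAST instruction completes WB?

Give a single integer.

I0 mul r3 <- r4,r2: IF@1 ID@2 stall=0 (-) EX@3 MEM@4 WB@5
I1 add r2 <- r1,r1: IF@2 ID@3 stall=0 (-) EX@4 MEM@5 WB@6
I2 ld r5 <- r1: IF@3 ID@4 stall=0 (-) EX@5 MEM@6 WB@7
I3 add r1 <- r5,r4: IF@4 ID@5 stall=2 (RAW on I2.r5 (WB@7)) EX@8 MEM@9 WB@10

Answer: 10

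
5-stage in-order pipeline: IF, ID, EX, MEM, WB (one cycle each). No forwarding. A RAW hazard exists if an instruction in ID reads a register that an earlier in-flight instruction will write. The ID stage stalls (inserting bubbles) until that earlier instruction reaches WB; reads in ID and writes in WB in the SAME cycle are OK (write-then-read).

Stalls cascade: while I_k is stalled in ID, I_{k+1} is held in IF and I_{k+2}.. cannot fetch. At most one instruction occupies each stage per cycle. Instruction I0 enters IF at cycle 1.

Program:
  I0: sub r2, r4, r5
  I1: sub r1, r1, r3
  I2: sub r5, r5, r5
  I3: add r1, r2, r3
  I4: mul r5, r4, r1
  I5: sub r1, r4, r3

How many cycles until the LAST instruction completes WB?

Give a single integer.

I0 sub r2 <- r4,r5: IF@1 ID@2 stall=0 (-) EX@3 MEM@4 WB@5
I1 sub r1 <- r1,r3: IF@2 ID@3 stall=0 (-) EX@4 MEM@5 WB@6
I2 sub r5 <- r5,r5: IF@3 ID@4 stall=0 (-) EX@5 MEM@6 WB@7
I3 add r1 <- r2,r3: IF@4 ID@5 stall=0 (-) EX@6 MEM@7 WB@8
I4 mul r5 <- r4,r1: IF@5 ID@6 stall=2 (RAW on I3.r1 (WB@8)) EX@9 MEM@10 WB@11
I5 sub r1 <- r4,r3: IF@6 ID@9 stall=0 (-) EX@10 MEM@11 WB@12

Answer: 12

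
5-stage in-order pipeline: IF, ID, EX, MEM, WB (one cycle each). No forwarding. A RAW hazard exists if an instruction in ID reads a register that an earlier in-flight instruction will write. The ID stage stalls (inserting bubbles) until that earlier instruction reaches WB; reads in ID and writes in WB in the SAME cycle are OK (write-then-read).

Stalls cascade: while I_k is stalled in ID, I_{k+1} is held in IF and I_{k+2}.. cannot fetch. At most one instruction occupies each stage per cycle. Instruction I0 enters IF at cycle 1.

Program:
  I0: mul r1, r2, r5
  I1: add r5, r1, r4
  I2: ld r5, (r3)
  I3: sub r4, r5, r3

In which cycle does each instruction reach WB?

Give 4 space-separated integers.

I0 mul r1 <- r2,r5: IF@1 ID@2 stall=0 (-) EX@3 MEM@4 WB@5
I1 add r5 <- r1,r4: IF@2 ID@3 stall=2 (RAW on I0.r1 (WB@5)) EX@6 MEM@7 WB@8
I2 ld r5 <- r3: IF@3 ID@6 stall=0 (-) EX@7 MEM@8 WB@9
I3 sub r4 <- r5,r3: IF@6 ID@7 stall=2 (RAW on I2.r5 (WB@9)) EX@10 MEM@11 WB@12

Answer: 5 8 9 12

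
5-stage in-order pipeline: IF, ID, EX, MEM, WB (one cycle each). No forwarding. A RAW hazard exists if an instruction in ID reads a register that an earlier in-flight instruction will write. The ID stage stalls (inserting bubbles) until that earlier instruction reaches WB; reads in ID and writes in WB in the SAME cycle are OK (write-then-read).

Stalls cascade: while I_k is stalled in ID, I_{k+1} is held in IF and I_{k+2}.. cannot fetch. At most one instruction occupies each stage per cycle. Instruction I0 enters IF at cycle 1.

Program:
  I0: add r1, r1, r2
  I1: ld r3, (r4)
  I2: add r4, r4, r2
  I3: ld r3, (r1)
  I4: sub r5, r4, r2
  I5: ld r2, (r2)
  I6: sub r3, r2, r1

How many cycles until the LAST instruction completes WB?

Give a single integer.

I0 add r1 <- r1,r2: IF@1 ID@2 stall=0 (-) EX@3 MEM@4 WB@5
I1 ld r3 <- r4: IF@2 ID@3 stall=0 (-) EX@4 MEM@5 WB@6
I2 add r4 <- r4,r2: IF@3 ID@4 stall=0 (-) EX@5 MEM@6 WB@7
I3 ld r3 <- r1: IF@4 ID@5 stall=0 (-) EX@6 MEM@7 WB@8
I4 sub r5 <- r4,r2: IF@5 ID@6 stall=1 (RAW on I2.r4 (WB@7)) EX@8 MEM@9 WB@10
I5 ld r2 <- r2: IF@6 ID@8 stall=0 (-) EX@9 MEM@10 WB@11
I6 sub r3 <- r2,r1: IF@8 ID@9 stall=2 (RAW on I5.r2 (WB@11)) EX@12 MEM@13 WB@14

Answer: 14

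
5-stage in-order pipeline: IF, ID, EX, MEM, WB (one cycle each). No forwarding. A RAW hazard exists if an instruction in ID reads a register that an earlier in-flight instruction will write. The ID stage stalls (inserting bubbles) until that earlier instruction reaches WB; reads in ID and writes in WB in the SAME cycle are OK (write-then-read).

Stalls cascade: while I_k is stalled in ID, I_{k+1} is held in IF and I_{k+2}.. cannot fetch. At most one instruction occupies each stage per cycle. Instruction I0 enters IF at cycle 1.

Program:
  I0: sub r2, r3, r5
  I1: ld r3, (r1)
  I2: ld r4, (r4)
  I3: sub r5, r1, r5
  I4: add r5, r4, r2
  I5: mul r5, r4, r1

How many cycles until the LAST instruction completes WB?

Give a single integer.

Answer: 11

Derivation:
I0 sub r2 <- r3,r5: IF@1 ID@2 stall=0 (-) EX@3 MEM@4 WB@5
I1 ld r3 <- r1: IF@2 ID@3 stall=0 (-) EX@4 MEM@5 WB@6
I2 ld r4 <- r4: IF@3 ID@4 stall=0 (-) EX@5 MEM@6 WB@7
I3 sub r5 <- r1,r5: IF@4 ID@5 stall=0 (-) EX@6 MEM@7 WB@8
I4 add r5 <- r4,r2: IF@5 ID@6 stall=1 (RAW on I2.r4 (WB@7)) EX@8 MEM@9 WB@10
I5 mul r5 <- r4,r1: IF@6 ID@8 stall=0 (-) EX@9 MEM@10 WB@11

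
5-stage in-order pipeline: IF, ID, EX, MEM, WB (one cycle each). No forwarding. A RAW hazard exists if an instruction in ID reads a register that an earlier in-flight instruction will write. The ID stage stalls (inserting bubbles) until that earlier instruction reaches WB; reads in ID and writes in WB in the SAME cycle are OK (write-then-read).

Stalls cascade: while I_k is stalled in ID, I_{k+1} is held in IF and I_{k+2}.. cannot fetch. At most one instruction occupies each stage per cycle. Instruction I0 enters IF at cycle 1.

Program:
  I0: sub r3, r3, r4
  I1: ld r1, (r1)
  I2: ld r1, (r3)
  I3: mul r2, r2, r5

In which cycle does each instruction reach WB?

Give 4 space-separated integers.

Answer: 5 6 8 9

Derivation:
I0 sub r3 <- r3,r4: IF@1 ID@2 stall=0 (-) EX@3 MEM@4 WB@5
I1 ld r1 <- r1: IF@2 ID@3 stall=0 (-) EX@4 MEM@5 WB@6
I2 ld r1 <- r3: IF@3 ID@4 stall=1 (RAW on I0.r3 (WB@5)) EX@6 MEM@7 WB@8
I3 mul r2 <- r2,r5: IF@4 ID@6 stall=0 (-) EX@7 MEM@8 WB@9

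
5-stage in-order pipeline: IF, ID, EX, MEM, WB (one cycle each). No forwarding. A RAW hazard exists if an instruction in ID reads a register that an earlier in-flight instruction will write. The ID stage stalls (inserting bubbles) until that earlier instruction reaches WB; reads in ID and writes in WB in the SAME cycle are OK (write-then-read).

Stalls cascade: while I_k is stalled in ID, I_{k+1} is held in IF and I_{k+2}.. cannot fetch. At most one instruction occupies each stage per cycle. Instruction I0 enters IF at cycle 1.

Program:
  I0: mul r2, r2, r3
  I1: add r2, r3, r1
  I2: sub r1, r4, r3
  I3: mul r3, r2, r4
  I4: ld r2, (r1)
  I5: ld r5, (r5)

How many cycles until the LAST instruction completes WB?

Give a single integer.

Answer: 11

Derivation:
I0 mul r2 <- r2,r3: IF@1 ID@2 stall=0 (-) EX@3 MEM@4 WB@5
I1 add r2 <- r3,r1: IF@2 ID@3 stall=0 (-) EX@4 MEM@5 WB@6
I2 sub r1 <- r4,r3: IF@3 ID@4 stall=0 (-) EX@5 MEM@6 WB@7
I3 mul r3 <- r2,r4: IF@4 ID@5 stall=1 (RAW on I1.r2 (WB@6)) EX@7 MEM@8 WB@9
I4 ld r2 <- r1: IF@5 ID@7 stall=0 (-) EX@8 MEM@9 WB@10
I5 ld r5 <- r5: IF@7 ID@8 stall=0 (-) EX@9 MEM@10 WB@11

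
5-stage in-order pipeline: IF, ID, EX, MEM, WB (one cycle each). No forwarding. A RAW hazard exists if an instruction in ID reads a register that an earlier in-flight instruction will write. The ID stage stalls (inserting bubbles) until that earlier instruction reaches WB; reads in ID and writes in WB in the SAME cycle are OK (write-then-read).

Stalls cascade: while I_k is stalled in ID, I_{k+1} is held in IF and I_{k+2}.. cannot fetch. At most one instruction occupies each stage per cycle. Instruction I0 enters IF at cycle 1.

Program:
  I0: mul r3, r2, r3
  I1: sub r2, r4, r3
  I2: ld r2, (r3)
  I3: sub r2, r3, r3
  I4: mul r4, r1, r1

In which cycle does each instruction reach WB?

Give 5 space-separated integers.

Answer: 5 8 9 10 11

Derivation:
I0 mul r3 <- r2,r3: IF@1 ID@2 stall=0 (-) EX@3 MEM@4 WB@5
I1 sub r2 <- r4,r3: IF@2 ID@3 stall=2 (RAW on I0.r3 (WB@5)) EX@6 MEM@7 WB@8
I2 ld r2 <- r3: IF@3 ID@6 stall=0 (-) EX@7 MEM@8 WB@9
I3 sub r2 <- r3,r3: IF@6 ID@7 stall=0 (-) EX@8 MEM@9 WB@10
I4 mul r4 <- r1,r1: IF@7 ID@8 stall=0 (-) EX@9 MEM@10 WB@11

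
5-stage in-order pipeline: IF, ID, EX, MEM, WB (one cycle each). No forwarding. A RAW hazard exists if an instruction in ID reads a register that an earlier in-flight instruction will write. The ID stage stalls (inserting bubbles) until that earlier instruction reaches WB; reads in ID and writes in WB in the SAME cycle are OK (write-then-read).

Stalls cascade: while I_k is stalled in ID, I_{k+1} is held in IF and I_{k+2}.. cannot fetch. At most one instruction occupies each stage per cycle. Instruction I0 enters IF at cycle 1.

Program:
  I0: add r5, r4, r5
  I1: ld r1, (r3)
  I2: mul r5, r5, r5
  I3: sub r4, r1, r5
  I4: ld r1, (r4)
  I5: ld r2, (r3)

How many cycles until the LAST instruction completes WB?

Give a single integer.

Answer: 15

Derivation:
I0 add r5 <- r4,r5: IF@1 ID@2 stall=0 (-) EX@3 MEM@4 WB@5
I1 ld r1 <- r3: IF@2 ID@3 stall=0 (-) EX@4 MEM@5 WB@6
I2 mul r5 <- r5,r5: IF@3 ID@4 stall=1 (RAW on I0.r5 (WB@5)) EX@6 MEM@7 WB@8
I3 sub r4 <- r1,r5: IF@4 ID@6 stall=2 (RAW on I2.r5 (WB@8)) EX@9 MEM@10 WB@11
I4 ld r1 <- r4: IF@6 ID@9 stall=2 (RAW on I3.r4 (WB@11)) EX@12 MEM@13 WB@14
I5 ld r2 <- r3: IF@9 ID@12 stall=0 (-) EX@13 MEM@14 WB@15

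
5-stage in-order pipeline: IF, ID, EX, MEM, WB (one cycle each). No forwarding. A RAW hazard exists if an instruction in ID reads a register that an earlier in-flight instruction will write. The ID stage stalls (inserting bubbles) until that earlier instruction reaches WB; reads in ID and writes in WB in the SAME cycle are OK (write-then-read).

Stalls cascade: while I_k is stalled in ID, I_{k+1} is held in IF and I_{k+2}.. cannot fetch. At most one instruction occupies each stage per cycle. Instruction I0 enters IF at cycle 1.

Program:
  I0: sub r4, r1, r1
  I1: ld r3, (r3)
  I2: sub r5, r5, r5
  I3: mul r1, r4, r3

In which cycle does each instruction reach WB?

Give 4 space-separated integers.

Answer: 5 6 7 9

Derivation:
I0 sub r4 <- r1,r1: IF@1 ID@2 stall=0 (-) EX@3 MEM@4 WB@5
I1 ld r3 <- r3: IF@2 ID@3 stall=0 (-) EX@4 MEM@5 WB@6
I2 sub r5 <- r5,r5: IF@3 ID@4 stall=0 (-) EX@5 MEM@6 WB@7
I3 mul r1 <- r4,r3: IF@4 ID@5 stall=1 (RAW on I1.r3 (WB@6)) EX@7 MEM@8 WB@9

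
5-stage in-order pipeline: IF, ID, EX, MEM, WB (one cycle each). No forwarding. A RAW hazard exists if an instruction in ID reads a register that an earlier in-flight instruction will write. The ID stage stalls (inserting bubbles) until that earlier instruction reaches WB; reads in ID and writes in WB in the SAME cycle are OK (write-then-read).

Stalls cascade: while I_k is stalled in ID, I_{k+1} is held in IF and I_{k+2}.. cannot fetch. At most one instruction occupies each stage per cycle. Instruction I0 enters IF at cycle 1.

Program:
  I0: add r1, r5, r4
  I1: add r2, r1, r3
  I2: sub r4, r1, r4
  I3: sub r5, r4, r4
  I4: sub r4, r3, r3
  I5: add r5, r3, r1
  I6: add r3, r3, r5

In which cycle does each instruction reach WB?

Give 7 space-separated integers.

I0 add r1 <- r5,r4: IF@1 ID@2 stall=0 (-) EX@3 MEM@4 WB@5
I1 add r2 <- r1,r3: IF@2 ID@3 stall=2 (RAW on I0.r1 (WB@5)) EX@6 MEM@7 WB@8
I2 sub r4 <- r1,r4: IF@3 ID@6 stall=0 (-) EX@7 MEM@8 WB@9
I3 sub r5 <- r4,r4: IF@6 ID@7 stall=2 (RAW on I2.r4 (WB@9)) EX@10 MEM@11 WB@12
I4 sub r4 <- r3,r3: IF@7 ID@10 stall=0 (-) EX@11 MEM@12 WB@13
I5 add r5 <- r3,r1: IF@10 ID@11 stall=0 (-) EX@12 MEM@13 WB@14
I6 add r3 <- r3,r5: IF@11 ID@12 stall=2 (RAW on I5.r5 (WB@14)) EX@15 MEM@16 WB@17

Answer: 5 8 9 12 13 14 17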